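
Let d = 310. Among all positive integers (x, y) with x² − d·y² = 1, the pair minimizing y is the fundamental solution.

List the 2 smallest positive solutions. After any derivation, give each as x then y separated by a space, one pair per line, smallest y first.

848719 48204
1440647881921 81823301352

d=310: √d = [17; 1,1,1,1,5,…,1,1,34] (ℓ=16, even), read p_15/q_15
a_0=17:  p_0=17·1+0=17,  q_0=17·0+1=1
a_1=1:  p_1=1·17+1=18,  q_1=1·1+0=1
a_2=1:  p_2=1·18+17=35,  q_2=1·1+1=2
a_3=1:  p_3=1·35+18=53,  q_3=1·2+1=3
…
a_8=2:  p_8=2·2060+1567=5687,  q_8=2·117+89=323
…
a_10=3:  p_10=3·7747+5687=28928,  q_10=3·440+323=1643
…
a_12=1:  p_12=1·152387+28928=181315,  q_12=1·8655+1643=10298
a_13=1:  p_13=1·181315+152387=333702,  q_13=1·10298+8655=18953
a_14=1:  p_14=1·333702+181315=515017,  q_14=1·18953+10298=29251
a_15=1:  p_15=1·515017+333702=848719,  q_15=1·29251+18953=48204
fundamental: x₁=848719, y₁=48204  (since 720323940961 − 310·2323625616 = 1)
k=2:  x_2 = 848719·848719+310·48204·48204 = 1440647881921,  y_2 = 848719·48204+48204·848719 = 81823301352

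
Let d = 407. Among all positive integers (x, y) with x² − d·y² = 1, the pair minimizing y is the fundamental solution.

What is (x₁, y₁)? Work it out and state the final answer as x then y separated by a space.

[20; 5,1,2,1,5,40] for √407; ℓ=6 ⇒ convergent index 5
step 0: (20, 1)  from 20·(1,0) + (0,1)
step 1: (101, 5)  from 5·(20,1) + (1,0)
step 2: (121, 6)  from 1·(101,5) + (20,1)
step 3: (343, 17)  from 2·(121,6) + (101,5)
step 4: (464, 23)  from 1·(343,17) + (121,6)
step 5: (2663, 132)  from 5·(464,23) + (343,17)
(x₁, y₁) = (2663, 132);  2663² − 407·132² = 1 ✓

2663 132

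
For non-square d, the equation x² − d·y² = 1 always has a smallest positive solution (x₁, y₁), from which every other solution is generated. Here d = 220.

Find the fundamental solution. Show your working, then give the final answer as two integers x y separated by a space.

√220 = [14; 1,4,1,28, …], period ℓ=4 (even) → k=3
step 0: (14, 1)  from 14·(1,0) + (0,1)
…
step 2: (74, 5)  from 4·(15,1) + (14,1)
step 3: (89, 6)  from 1·(74,5) + (15,1)
→ (89, 6).  Check: 89²=7921, 220·6²=7920, difference 1.

89 6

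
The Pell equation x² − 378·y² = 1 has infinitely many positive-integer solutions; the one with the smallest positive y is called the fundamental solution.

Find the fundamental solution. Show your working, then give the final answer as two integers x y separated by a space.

8749 450

d=378: √d = [19; 2,3,1,4,1,3,2,38] (ℓ=8, even), read p_7/q_7
a_0=19:  p_0=19·1+0=19,  q_0=19·0+1=1
a_1=2:  p_1=2·19+1=39,  q_1=2·1+0=2
a_2=3:  p_2=3·39+19=136,  q_2=3·2+1=7
…
a_4=4:  p_4=4·175+136=836,  q_4=4·9+7=43
a_5=1:  p_5=1·836+175=1011,  q_5=1·43+9=52
a_6=3:  p_6=3·1011+836=3869,  q_6=3·52+43=199
a_7=2:  p_7=2·3869+1011=8749,  q_7=2·199+52=450
fundamental: x₁=8749, y₁=450  (since 76545001 − 378·202500 = 1)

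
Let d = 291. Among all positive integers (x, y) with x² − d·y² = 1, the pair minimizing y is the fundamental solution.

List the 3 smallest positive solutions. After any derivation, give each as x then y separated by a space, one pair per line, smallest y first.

d=291: √d = [17; 17,34] (ℓ=2, even), read p_1/q_1
step 0: (17, 1)  from 17·(1,0) + (0,1)
step 1: (290, 17)  from 17·(17,1) + (1,0)
→ (290, 17).  Check: 290²=84100, 291·17²=84099, difference 1.
n=2: (290,17)∘(290,17) = (290·290+291·17·17, 290·17+17·290) = (168199,9860)
n=3: (168199,9860)∘(290,17) = (290·168199+291·17·9860, 290·9860+17·168199) = (97555130,5718783)

290 17
168199 9860
97555130 5718783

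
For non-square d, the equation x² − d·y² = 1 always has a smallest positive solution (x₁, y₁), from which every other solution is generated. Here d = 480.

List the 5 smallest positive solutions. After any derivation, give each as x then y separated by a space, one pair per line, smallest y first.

241 11
116161 5302
55989361 2555553
26986755841 1231771244
13007560326001 593711184055

d=480: √d = [21; 1,9,1,42] (ℓ=4, even), read p_3/q_3
step 0: (21, 1)  from 21·(1,0) + (0,1)
…
step 2: (219, 10)  from 9·(22,1) + (21,1)
step 3: (241, 11)  from 1·(219,10) + (22,1)
→ (241, 11).  Check: 241²=58081, 480·11²=58080, difference 1.
(x_2, y_2) = (241·241 + 480·11·11, 241·11 + 11·241) = (116161, 5302)
(x_3, y_3) = (241·116161 + 480·11·5302, 241·5302 + 11·116161) = (55989361, 2555553)
(x_4, y_4) = (241·55989361 + 480·11·2555553, 241·2555553 + 11·55989361) = (26986755841, 1231771244)
(x_5, y_5) = (241·26986755841 + 480·11·1231771244, 241·1231771244 + 11·26986755841) = (13007560326001, 593711184055)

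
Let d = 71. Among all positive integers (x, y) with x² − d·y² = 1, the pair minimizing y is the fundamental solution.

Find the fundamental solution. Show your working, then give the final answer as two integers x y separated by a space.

√71 = [8; 2,2,1,7,1,2,2,16, …], period ℓ=8 (even) → k=7
k=0  a_k=8  p_k/q_k = 8/1
k=1  a_k=2  p_k/q_k = 17/2
…
k=4  a_k=7  p_k/q_k = 455/54
k=5  a_k=1  p_k/q_k = 514/61
k=6  a_k=2  p_k/q_k = 1483/176
k=7  a_k=2  p_k/q_k = 3480/413
→ (3480, 413).  Check: 3480²=12110400, 71·413²=12110399, difference 1.

3480 413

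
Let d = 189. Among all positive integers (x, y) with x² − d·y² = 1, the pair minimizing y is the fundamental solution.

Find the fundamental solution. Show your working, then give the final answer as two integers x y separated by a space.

55 4

√189 = [13; 1,2,1,26, …], period ℓ=4 (even) → k=3
step 0: (13, 1)  from 13·(1,0) + (0,1)
…
step 2: (41, 3)  from 2·(14,1) + (13,1)
step 3: (55, 4)  from 1·(41,3) + (14,1)
(x₁, y₁) = (55, 4);  55² − 189·4² = 1 ✓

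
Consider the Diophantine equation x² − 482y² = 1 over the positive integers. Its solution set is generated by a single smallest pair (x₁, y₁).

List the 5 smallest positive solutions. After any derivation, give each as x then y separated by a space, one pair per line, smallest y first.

483 22
466577 21252
450712899 20529410
435388193857 19831388808
420584544552963 19157101059118

d=482: √d = [21; 1,20,1,42] (ℓ=4, even), read p_3/q_3
a_0=21:  p_0=21·1+0=21,  q_0=21·0+1=1
…
a_2=20:  p_2=20·22+21=461,  q_2=20·1+1=21
a_3=1:  p_3=1·461+22=483,  q_3=1·21+1=22
→ (483, 22).  Check: 483²=233289, 482·22²=233288, difference 1.
n=2: (483,22)∘(483,22) = (483·483+482·22·22, 483·22+22·483) = (466577,21252)
n=3: (466577,21252)∘(483,22) = (483·466577+482·22·21252, 483·21252+22·466577) = (450712899,20529410)
n=4: (450712899,20529410)∘(483,22) = (483·450712899+482·22·20529410, 483·20529410+22·450712899) = (435388193857,19831388808)
n=5: (435388193857,19831388808)∘(483,22) = (483·435388193857+482·22·19831388808, 483·19831388808+22·435388193857) = (420584544552963,19157101059118)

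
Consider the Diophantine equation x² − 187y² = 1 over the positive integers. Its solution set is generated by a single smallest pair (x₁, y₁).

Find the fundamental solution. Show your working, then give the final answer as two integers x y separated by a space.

[13; 1,2,13,2,1,26] for √187; ℓ=6 ⇒ convergent index 5
i=0: a=13 ⇒ p=13, q=1
…
i=2: a=2 ⇒ p=41, q=3
…
i=4: a=2 ⇒ p=1135, q=83
i=5: a=1 ⇒ p=1682, q=123
(x₁, y₁) = (1682, 123);  1682² − 187·123² = 1 ✓

1682 123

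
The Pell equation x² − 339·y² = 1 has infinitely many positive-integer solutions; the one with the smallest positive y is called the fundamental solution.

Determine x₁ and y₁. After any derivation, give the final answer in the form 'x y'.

√339 → a₀=18, period (2,2,2,1,17,1,2,2,2,36); ℓ=10 even so k=9
a_0=18:  p_0=18·1+0=18,  q_0=18·0+1=1
…
a_2=2:  p_2=2·37+18=92,  q_2=2·2+1=5
…
a_7=2:  p_7=2·5855+5542=17252,  q_7=2·318+301=937
a_8=2:  p_8=2·17252+5855=40359,  q_8=2·937+318=2192
a_9=2:  p_9=2·40359+17252=97970,  q_9=2·2192+937=5321
→ (97970, 5321).  Check: 97970²=9598120900, 339·5321²=9598120899, difference 1.

97970 5321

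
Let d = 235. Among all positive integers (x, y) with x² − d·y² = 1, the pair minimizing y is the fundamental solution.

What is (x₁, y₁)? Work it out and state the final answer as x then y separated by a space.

[15; 3,30] for √235; ℓ=2 ⇒ convergent index 1
step 0: (15, 1)  from 15·(1,0) + (0,1)
step 1: (46, 3)  from 3·(15,1) + (1,0)
(x₁, y₁) = (46, 3);  46² − 235·3² = 1 ✓

46 3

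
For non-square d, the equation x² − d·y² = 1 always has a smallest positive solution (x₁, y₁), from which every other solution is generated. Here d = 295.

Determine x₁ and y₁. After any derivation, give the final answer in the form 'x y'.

2024999 117900

[17; 5,1,2,3,2,6,2,3,2,1,5,34] for √295; ℓ=12 ⇒ convergent index 11
a_0=17:  p_0=17·1+0=17,  q_0=17·0+1=1
…
a_7=2:  p_7=2·14479+2250=31208,  q_7=2·843+131=1817
…
a_10=1:  p_10=1·247414+108103=355517,  q_10=1·14405+6294=20699
a_11=5:  p_11=5·355517+247414=2024999,  q_11=5·20699+14405=117900
(x₁, y₁) = (2024999, 117900);  2024999² − 295·117900² = 1 ✓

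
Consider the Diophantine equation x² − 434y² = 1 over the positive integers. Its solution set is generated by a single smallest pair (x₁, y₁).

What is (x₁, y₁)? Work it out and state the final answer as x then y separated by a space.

125 6

[20; 1,4,1,40] for √434; ℓ=4 ⇒ convergent index 3
step 0: (20, 1)  from 20·(1,0) + (0,1)
step 1: (21, 1)  from 1·(20,1) + (1,0)
step 2: (104, 5)  from 4·(21,1) + (20,1)
step 3: (125, 6)  from 1·(104,5) + (21,1)
(x₁, y₁) = (125, 6);  125² − 434·6² = 1 ✓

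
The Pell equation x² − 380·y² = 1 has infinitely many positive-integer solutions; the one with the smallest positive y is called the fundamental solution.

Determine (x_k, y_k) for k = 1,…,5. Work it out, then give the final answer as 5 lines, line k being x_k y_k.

39 2
3041 156
237159 12166
18495361 948792
1442400999 73993610

√380 = [19; 2,38, …], period ℓ=2 (even) → k=1
k=0  a_k=19  p_k/q_k = 19/1
k=1  a_k=2  p_k/q_k = 39/2
fundamental: x₁=39, y₁=2  (since 1521 − 380·4 = 1)
k=2:  x_2 = 39·39+380·2·2 = 3041,  y_2 = 39·2+2·39 = 156
k=3:  x_3 = 39·3041+380·2·156 = 237159,  y_3 = 39·156+2·3041 = 12166
k=4:  x_4 = 39·237159+380·2·12166 = 18495361,  y_4 = 39·12166+2·237159 = 948792
k=5:  x_5 = 39·18495361+380·2·948792 = 1442400999,  y_5 = 39·948792+2·18495361 = 73993610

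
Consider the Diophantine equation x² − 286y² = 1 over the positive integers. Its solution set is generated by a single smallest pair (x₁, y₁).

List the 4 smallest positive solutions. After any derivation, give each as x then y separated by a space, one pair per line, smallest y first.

d=286: √d = [16; 1,10,3,3,2,3,3,10,1,32] (ℓ=10, even), read p_9/q_9
a_0=16:  p_0=16·1+0=16,  q_0=16·0+1=1
…
a_4=3:  p_4=3·575+186=1911,  q_4=3·34+11=113
…
a_6=3:  p_6=3·4397+1911=15102,  q_6=3·260+113=893
a_7=3:  p_7=3·15102+4397=49703,  q_7=3·893+260=2939
a_8=10:  p_8=10·49703+15102=512132,  q_8=10·2939+893=30283
a_9=1:  p_9=1·512132+49703=561835,  q_9=1·30283+2939=33222
fundamental: x₁=561835, y₁=33222  (since 315658567225 − 286·1103701284 = 1)
(561835+33222√286)^2 = 631317134449 + 37330564740√286
(561835+33222√286)^3 = 709392124465745995 + 41947235681362578√286
(561835+33222√286)^4 = 797122648497793485067201 + 47134850318039357456520√286

561835 33222
631317134449 37330564740
709392124465745995 41947235681362578
797122648497793485067201 47134850318039357456520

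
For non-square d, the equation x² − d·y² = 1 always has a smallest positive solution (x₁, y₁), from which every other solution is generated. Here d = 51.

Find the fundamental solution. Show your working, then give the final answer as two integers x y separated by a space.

√51 = [7; 7,14, …], period ℓ=2 (even) → k=1
i=0: a=7 ⇒ p=7, q=1
i=1: a=7 ⇒ p=50, q=7
fundamental: x₁=50, y₁=7  (since 2500 − 51·49 = 1)

50 7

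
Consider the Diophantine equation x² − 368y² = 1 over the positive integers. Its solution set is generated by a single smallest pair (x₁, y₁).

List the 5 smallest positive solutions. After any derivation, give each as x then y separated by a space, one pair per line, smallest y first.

1151 60
2649601 138120
6099380351 317952180
14040770918401 731925780240
32321848554778751 1684892828160300

√368 → a₀=19, period (5,2,5,38); ℓ=4 even so k=3
step 0: (19, 1)  from 19·(1,0) + (0,1)
…
step 2: (211, 11)  from 2·(96,5) + (19,1)
step 3: (1151, 60)  from 5·(211,11) + (96,5)
→ (1151, 60).  Check: 1151²=1324801, 368·60²=1324800, difference 1.
n=2: (1151,60)∘(1151,60) = (1151·1151+368·60·60, 1151·60+60·1151) = (2649601,138120)
n=3: (2649601,138120)∘(1151,60) = (1151·2649601+368·60·138120, 1151·138120+60·2649601) = (6099380351,317952180)
n=4: (6099380351,317952180)∘(1151,60) = (1151·6099380351+368·60·317952180, 1151·317952180+60·6099380351) = (14040770918401,731925780240)
n=5: (14040770918401,731925780240)∘(1151,60) = (1151·14040770918401+368·60·731925780240, 1151·731925780240+60·14040770918401) = (32321848554778751,1684892828160300)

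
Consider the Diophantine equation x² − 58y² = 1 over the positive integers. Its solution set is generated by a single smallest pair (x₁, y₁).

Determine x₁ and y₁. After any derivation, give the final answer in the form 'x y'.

19603 2574

d=58: √d = [7; 1,1,1,1,1,1,14] (ℓ=7, odd), read p_13/q_13
k=0  a_k=7  p_k/q_k = 7/1
…
k=2  a_k=1  p_k/q_k = 15/2
…
k=4  a_k=1  p_k/q_k = 38/5
k=5  a_k=1  p_k/q_k = 61/8
k=6  a_k=1  p_k/q_k = 99/13
k=7  a_k=14  p_k/q_k = 1447/190
…
k=9  a_k=1  p_k/q_k = 2993/393
k=10  a_k=1  p_k/q_k = 4539/596
k=11  a_k=1  p_k/q_k = 7532/989
k=12  a_k=1  p_k/q_k = 12071/1585
k=13  a_k=1  p_k/q_k = 19603/2574
fundamental: x₁=19603, y₁=2574  (since 384277609 − 58·6625476 = 1)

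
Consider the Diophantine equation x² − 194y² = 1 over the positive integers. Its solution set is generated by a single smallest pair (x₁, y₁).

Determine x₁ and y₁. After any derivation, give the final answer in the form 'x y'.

195 14

d=194: √d = [13; 1,12,1,26] (ℓ=4, even), read p_3/q_3
step 0: (13, 1)  from 13·(1,0) + (0,1)
step 1: (14, 1)  from 1·(13,1) + (1,0)
step 2: (181, 13)  from 12·(14,1) + (13,1)
step 3: (195, 14)  from 1·(181,13) + (14,1)
→ (195, 14).  Check: 195²=38025, 194·14²=38024, difference 1.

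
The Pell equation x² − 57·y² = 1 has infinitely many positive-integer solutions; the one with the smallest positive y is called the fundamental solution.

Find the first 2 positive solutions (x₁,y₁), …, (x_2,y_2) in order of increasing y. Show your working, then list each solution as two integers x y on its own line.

151 20
45601 6040

[7; 1,1,4,1,1,14] for √57; ℓ=6 ⇒ convergent index 5
k=0  a_k=7  p_k/q_k = 7/1
…
k=2  a_k=1  p_k/q_k = 15/2
…
k=4  a_k=1  p_k/q_k = 83/11
k=5  a_k=1  p_k/q_k = 151/20
fundamental: x₁=151, y₁=20  (since 22801 − 57·400 = 1)
k=2:  x_2 = 151·151+57·20·20 = 45601,  y_2 = 151·20+20·151 = 6040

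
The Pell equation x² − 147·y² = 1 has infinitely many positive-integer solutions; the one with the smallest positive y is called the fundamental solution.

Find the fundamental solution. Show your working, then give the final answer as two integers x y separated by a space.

√147 → a₀=12, period (8,24); ℓ=2 even so k=1
a_0=12:  p_0=12·1+0=12,  q_0=12·0+1=1
a_1=8:  p_1=8·12+1=97,  q_1=8·1+0=8
(x₁, y₁) = (97, 8);  97² − 147·8² = 1 ✓

97 8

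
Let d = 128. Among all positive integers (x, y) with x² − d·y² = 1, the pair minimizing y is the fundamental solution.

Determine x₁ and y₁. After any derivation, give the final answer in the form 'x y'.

d=128: √d = [11; 3,5,3,22] (ℓ=4, even), read p_3/q_3
i=0: a=11 ⇒ p=11, q=1
i=1: a=3 ⇒ p=34, q=3
i=2: a=5 ⇒ p=181, q=16
i=3: a=3 ⇒ p=577, q=51
(x₁, y₁) = (577, 51);  577² − 128·51² = 1 ✓

577 51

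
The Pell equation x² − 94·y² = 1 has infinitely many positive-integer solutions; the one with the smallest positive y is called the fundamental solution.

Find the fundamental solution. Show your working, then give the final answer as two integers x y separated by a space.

2143295 221064

d=94: √d = [9; 1,2,3,1,1,…,2,1,18] (ℓ=16, even), read p_15/q_15
i=0: a=9 ⇒ p=9, q=1
…
i=4: a=1 ⇒ p=126, q=13
…
i=7: a=1 ⇒ p=1464, q=151
i=8: a=8 ⇒ p=12953, q=1336
…
i=12: a=1 ⇒ p=184493, q=19029
i=13: a=3 ⇒ p=652934, q=67345
i=14: a=2 ⇒ p=1490361, q=153719
i=15: a=1 ⇒ p=2143295, q=221064
→ (2143295, 221064).  Check: 2143295²=4593713457025, 94·221064²=4593713457024, difference 1.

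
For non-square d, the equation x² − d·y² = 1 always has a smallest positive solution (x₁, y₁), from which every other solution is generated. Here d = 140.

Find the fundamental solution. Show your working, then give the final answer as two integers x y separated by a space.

71 6

[11; 1,4,1,22] for √140; ℓ=4 ⇒ convergent index 3
k=0  a_k=11  p_k/q_k = 11/1
…
k=2  a_k=4  p_k/q_k = 59/5
k=3  a_k=1  p_k/q_k = 71/6
fundamental: x₁=71, y₁=6  (since 5041 − 140·36 = 1)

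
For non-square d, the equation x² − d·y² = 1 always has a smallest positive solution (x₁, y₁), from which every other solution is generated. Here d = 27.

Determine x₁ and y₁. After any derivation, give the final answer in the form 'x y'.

26 5

√27 → a₀=5, period (5,10); ℓ=2 even so k=1
i=0: a=5 ⇒ p=5, q=1
i=1: a=5 ⇒ p=26, q=5
(x₁, y₁) = (26, 5);  26² − 27·5² = 1 ✓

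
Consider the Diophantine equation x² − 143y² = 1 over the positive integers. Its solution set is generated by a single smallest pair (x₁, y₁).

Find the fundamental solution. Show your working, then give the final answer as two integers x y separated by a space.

√143 → a₀=11, period (1,22); ℓ=2 even so k=1
step 0: (11, 1)  from 11·(1,0) + (0,1)
step 1: (12, 1)  from 1·(11,1) + (1,0)
fundamental: x₁=12, y₁=1  (since 144 − 143·1 = 1)

12 1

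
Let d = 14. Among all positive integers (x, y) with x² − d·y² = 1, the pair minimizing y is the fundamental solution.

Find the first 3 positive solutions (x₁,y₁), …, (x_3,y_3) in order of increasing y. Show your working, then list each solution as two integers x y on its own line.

15 4
449 120
13455 3596

[3; 1,2,1,6] for √14; ℓ=4 ⇒ convergent index 3
k=0  a_k=3  p_k/q_k = 3/1
k=1  a_k=1  p_k/q_k = 4/1
k=2  a_k=2  p_k/q_k = 11/3
k=3  a_k=1  p_k/q_k = 15/4
→ (15, 4).  Check: 15²=225, 14·4²=224, difference 1.
(15+4√14)^2 = 449 + 120√14
(15+4√14)^3 = 13455 + 3596√14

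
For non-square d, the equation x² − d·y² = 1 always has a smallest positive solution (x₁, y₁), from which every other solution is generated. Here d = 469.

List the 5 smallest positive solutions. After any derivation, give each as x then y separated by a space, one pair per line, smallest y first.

√469 → a₀=21, period (1,1,1,10,6,10,1,1,1,42); ℓ=10 even so k=9
k=0  a_k=21  p_k/q_k = 21/1
…
k=4  a_k=10  p_k/q_k = 693/32
k=5  a_k=6  p_k/q_k = 4223/195
k=6  a_k=10  p_k/q_k = 42923/1982
…
k=8  a_k=1  p_k/q_k = 90069/4159
k=9  a_k=1  p_k/q_k = 137215/6336
→ (137215, 6336).  Check: 137215²=18827956225, 469·6336²=18827956224, difference 1.
k=2:  x_2 = 137215·137215+469·6336·6336 = 37655912449,  y_2 = 137215·6336+6336·137215 = 1738788480
k=3:  x_3 = 137215·37655912449+469·6336·1738788480 = 10333912053241855,  y_3 = 137215·1738788480+6336·37655912449 = 477175722560064
k=4:  x_4 = 137215·10333912053241855+469·6336·477175722560064 = 2835935484733506355201,  y_4 = 137215·477175722560064+6336·10333912053241855 = 130951333540419575040
k=5:  x_5 = 137215·2835935484733506355201+469·6336·130951333540419575040 = 778265775065082237004568575,  y_5 = 137215·130951333540419575040+6336·2835935484733506355201 = 35936974463020168255667136

137215 6336
37655912449 1738788480
10333912053241855 477175722560064
2835935484733506355201 130951333540419575040
778265775065082237004568575 35936974463020168255667136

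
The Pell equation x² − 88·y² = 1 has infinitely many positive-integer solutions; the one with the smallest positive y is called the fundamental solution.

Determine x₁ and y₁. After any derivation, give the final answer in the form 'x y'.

197 21

√88 = [9; 2,1,1,1,2,18, …], period ℓ=6 (even) → k=5
k=0  a_k=9  p_k/q_k = 9/1
…
k=2  a_k=1  p_k/q_k = 28/3
…
k=4  a_k=1  p_k/q_k = 75/8
k=5  a_k=2  p_k/q_k = 197/21
fundamental: x₁=197, y₁=21  (since 38809 − 88·441 = 1)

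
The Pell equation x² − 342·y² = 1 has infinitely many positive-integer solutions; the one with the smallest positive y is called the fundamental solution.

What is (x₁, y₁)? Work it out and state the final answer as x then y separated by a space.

37 2

[18; 2,36] for √342; ℓ=2 ⇒ convergent index 1
step 0: (18, 1)  from 18·(1,0) + (0,1)
step 1: (37, 2)  from 2·(18,1) + (1,0)
fundamental: x₁=37, y₁=2  (since 1369 − 342·4 = 1)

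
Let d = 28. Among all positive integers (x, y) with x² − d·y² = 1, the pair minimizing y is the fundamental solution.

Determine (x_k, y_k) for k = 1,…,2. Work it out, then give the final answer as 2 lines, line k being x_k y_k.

127 24
32257 6096

√28 → a₀=5, period (3,2,3,10); ℓ=4 even so k=3
step 0: (5, 1)  from 5·(1,0) + (0,1)
…
step 2: (37, 7)  from 2·(16,3) + (5,1)
step 3: (127, 24)  from 3·(37,7) + (16,3)
fundamental: x₁=127, y₁=24  (since 16129 − 28·576 = 1)
(127+24√28)^2 = 32257 + 6096√28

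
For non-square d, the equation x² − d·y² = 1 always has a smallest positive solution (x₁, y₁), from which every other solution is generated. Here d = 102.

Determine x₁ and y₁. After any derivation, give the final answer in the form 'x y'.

101 10

√102 → a₀=10, period (10,20); ℓ=2 even so k=1
k=0  a_k=10  p_k/q_k = 10/1
k=1  a_k=10  p_k/q_k = 101/10
fundamental: x₁=101, y₁=10  (since 10201 − 102·100 = 1)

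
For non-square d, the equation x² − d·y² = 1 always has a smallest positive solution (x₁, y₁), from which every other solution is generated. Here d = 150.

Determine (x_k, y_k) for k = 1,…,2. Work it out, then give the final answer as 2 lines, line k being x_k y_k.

d=150: √d = [12; 4,24] (ℓ=2, even), read p_1/q_1
step 0: (12, 1)  from 12·(1,0) + (0,1)
step 1: (49, 4)  from 4·(12,1) + (1,0)
(x₁, y₁) = (49, 4);  49² − 150·4² = 1 ✓
(x_2, y_2) = (49·49 + 150·4·4, 49·4 + 4·49) = (4801, 392)

49 4
4801 392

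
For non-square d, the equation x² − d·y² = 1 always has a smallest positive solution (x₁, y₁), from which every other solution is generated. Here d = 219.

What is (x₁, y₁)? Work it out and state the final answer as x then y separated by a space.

74 5

√219 = [14; 1,3,1,28, …], period ℓ=4 (even) → k=3
i=0: a=14 ⇒ p=14, q=1
i=1: a=1 ⇒ p=15, q=1
i=2: a=3 ⇒ p=59, q=4
i=3: a=1 ⇒ p=74, q=5
(x₁, y₁) = (74, 5);  74² − 219·5² = 1 ✓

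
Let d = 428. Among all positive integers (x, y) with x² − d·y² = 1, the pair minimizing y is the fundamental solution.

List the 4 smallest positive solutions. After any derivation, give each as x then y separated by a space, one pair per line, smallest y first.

1850887 89466
6851565373537 331182912684
25362946559057703751 1225964295417811950
93887896135702420679780737 4538242753705644230486616

d=428: √d = [20; 1,2,4,1,5,10,5,1,4,2,1,40] (ℓ=12, even), read p_11/q_11
a_0=20:  p_0=20·1+0=20,  q_0=20·0+1=1
a_1=1:  p_1=1·20+1=21,  q_1=1·1+0=1
…
a_4=1:  p_4=1·269+62=331,  q_4=1·13+3=16
a_5=5:  p_5=5·331+269=1924,  q_5=5·16+13=93
a_6=10:  p_6=10·1924+331=19571,  q_6=10·93+16=946
a_7=5:  p_7=5·19571+1924=99779,  q_7=5·946+93=4823
a_8=1:  p_8=1·99779+19571=119350,  q_8=1·4823+946=5769
a_9=4:  p_9=4·119350+99779=577179,  q_9=4·5769+4823=27899
a_10=2:  p_10=2·577179+119350=1273708,  q_10=2·27899+5769=61567
a_11=1:  p_11=1·1273708+577179=1850887,  q_11=1·61567+27899=89466
fundamental: x₁=1850887, y₁=89466  (since 3425782686769 − 428·8004165156 = 1)
n=2: (1850887,89466)∘(1850887,89466) = (1850887·1850887+428·89466·89466, 1850887·89466+89466·1850887) = (6851565373537,331182912684)
n=3: (6851565373537,331182912684)∘(1850887,89466) = (1850887·6851565373537+428·89466·331182912684, 1850887·331182912684+89466·6851565373537) = (25362946559057703751,1225964295417811950)
n=4: (25362946559057703751,1225964295417811950)∘(1850887,89466) = (1850887·25362946559057703751+428·89466·1225964295417811950, 1850887·1225964295417811950+89466·25362946559057703751) = (93887896135702420679780737,4538242753705644230486616)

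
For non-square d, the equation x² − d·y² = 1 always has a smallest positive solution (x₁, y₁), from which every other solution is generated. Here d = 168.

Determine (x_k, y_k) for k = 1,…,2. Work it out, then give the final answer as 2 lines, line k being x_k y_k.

[12; 1,24] for √168; ℓ=2 ⇒ convergent index 1
a_0=12:  p_0=12·1+0=12,  q_0=12·0+1=1
a_1=1:  p_1=1·12+1=13,  q_1=1·1+0=1
(x₁, y₁) = (13, 1);  13² − 168·1² = 1 ✓
n=2: (13,1)∘(13,1) = (13·13+168·1·1, 13·1+1·13) = (337,26)

13 1
337 26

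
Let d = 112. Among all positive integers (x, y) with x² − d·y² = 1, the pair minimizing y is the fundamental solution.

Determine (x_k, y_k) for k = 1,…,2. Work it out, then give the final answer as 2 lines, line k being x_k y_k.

127 12
32257 3048

d=112: √d = [10; 1,1,2,1,1,20] (ℓ=6, even), read p_5/q_5
i=0: a=10 ⇒ p=10, q=1
…
i=4: a=1 ⇒ p=74, q=7
i=5: a=1 ⇒ p=127, q=12
→ (127, 12).  Check: 127²=16129, 112·12²=16128, difference 1.
(127+12√112)^2 = 32257 + 3048√112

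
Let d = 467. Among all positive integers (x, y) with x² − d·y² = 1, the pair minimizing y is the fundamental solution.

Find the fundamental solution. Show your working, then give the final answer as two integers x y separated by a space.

d=467: √d = [21; 1,1,1,1,3,…,1,1,42] (ℓ=14, even), read p_13/q_13
i=0: a=21 ⇒ p=21, q=1
i=1: a=1 ⇒ p=22, q=1
i=2: a=1 ⇒ p=43, q=2
…
i=7: a=21 ⇒ p=27164, q=1257
…
i=10: a=1 ⇒ p=358232, q=16577
i=11: a=1 ⇒ p=633697, q=29324
i=12: a=1 ⇒ p=991929, q=45901
i=13: a=1 ⇒ p=1625626, q=75225
(x₁, y₁) = (1625626, 75225);  1625626² − 467·75225² = 1 ✓

1625626 75225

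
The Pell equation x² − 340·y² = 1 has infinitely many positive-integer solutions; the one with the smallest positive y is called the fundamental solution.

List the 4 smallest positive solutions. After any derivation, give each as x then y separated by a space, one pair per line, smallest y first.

285769 15498
163327842721 8857695924
93348068572789129 5062509812995614
53351968415791425367681 2893416733491029538408

√340 = [18; 2,3,1,1,1,…,3,2,36, …], period ℓ=14 (even) → k=13
k=0  a_k=18  p_k/q_k = 18/1
…
k=2  a_k=3  p_k/q_k = 129/7
…
k=5  a_k=1  p_k/q_k = 461/25
…
k=7  a_k=8  p_k/q_k = 6509/353
…
k=12  a_k=3  p_k/q_k = 125478/6805
k=13  a_k=2  p_k/q_k = 285769/15498
fundamental: x₁=285769, y₁=15498  (since 81663921361 − 340·240188004 = 1)
k=2:  x_2 = 285769·285769+340·15498·15498 = 163327842721,  y_2 = 285769·15498+15498·285769 = 8857695924
k=3:  x_3 = 285769·163327842721+340·15498·8857695924 = 93348068572789129,  y_3 = 285769·8857695924+15498·163327842721 = 5062509812995614
k=4:  x_4 = 285769·93348068572789129+340·15498·5062509812995614 = 53351968415791425367681,  y_4 = 285769·5062509812995614+15498·93348068572789129 = 2893416733491029538408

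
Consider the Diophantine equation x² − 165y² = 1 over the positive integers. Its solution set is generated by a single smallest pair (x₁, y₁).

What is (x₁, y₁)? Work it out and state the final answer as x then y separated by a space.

√165 → a₀=12, period (1,5,2,5,1,24); ℓ=6 even so k=5
a_0=12:  p_0=12·1+0=12,  q_0=12·0+1=1
a_1=1:  p_1=1·12+1=13,  q_1=1·1+0=1
a_2=5:  p_2=5·13+12=77,  q_2=5·1+1=6
…
a_4=5:  p_4=5·167+77=912,  q_4=5·13+6=71
a_5=1:  p_5=1·912+167=1079,  q_5=1·71+13=84
fundamental: x₁=1079, y₁=84  (since 1164241 − 165·7056 = 1)

1079 84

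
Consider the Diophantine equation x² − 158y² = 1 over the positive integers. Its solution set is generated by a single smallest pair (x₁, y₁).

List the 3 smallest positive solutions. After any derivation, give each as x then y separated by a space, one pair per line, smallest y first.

7743 616
119908097 9539376
1856896782399 147726776120

√158 = [12; 1,1,3,12,3,1,1,24, …], period ℓ=8 (even) → k=7
step 0: (12, 1)  from 12·(1,0) + (0,1)
…
step 2: (25, 2)  from 1·(13,1) + (12,1)
step 3: (88, 7)  from 3·(25,2) + (13,1)
step 4: (1081, 86)  from 12·(88,7) + (25,2)
step 5: (3331, 265)  from 3·(1081,86) + (88,7)
step 6: (4412, 351)  from 1·(3331,265) + (1081,86)
step 7: (7743, 616)  from 1·(4412,351) + (3331,265)
fundamental: x₁=7743, y₁=616  (since 59954049 − 158·379456 = 1)
k=2:  x_2 = 7743·7743+158·616·616 = 119908097,  y_2 = 7743·616+616·7743 = 9539376
k=3:  x_3 = 7743·119908097+158·616·9539376 = 1856896782399,  y_3 = 7743·9539376+616·119908097 = 147726776120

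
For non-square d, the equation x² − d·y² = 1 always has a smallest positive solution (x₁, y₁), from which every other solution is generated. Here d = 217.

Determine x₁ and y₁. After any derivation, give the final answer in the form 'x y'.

√217 = [14; 1,2,1,2,1,…,2,1,28, …], period ℓ=16 (even) → k=15
step 0: (14, 1)  from 14·(1,0) + (0,1)
step 1: (15, 1)  from 1·(14,1) + (1,0)
…
step 5: (221, 15)  from 1·(162,11) + (59,4)
…
step 7: (3668, 249)  from 9·(383,26) + (221,15)
…
step 12: (740980, 50301)  from 2·(293381,19916) + (154218,10469)
step 13: (1034361, 70217)  from 1·(740980,50301) + (293381,19916)
step 14: (2809702, 190735)  from 2·(1034361,70217) + (740980,50301)
step 15: (3844063, 260952)  from 1·(2809702,190735) + (1034361,70217)
fundamental: x₁=3844063, y₁=260952  (since 14776820347969 − 217·68095946304 = 1)

3844063 260952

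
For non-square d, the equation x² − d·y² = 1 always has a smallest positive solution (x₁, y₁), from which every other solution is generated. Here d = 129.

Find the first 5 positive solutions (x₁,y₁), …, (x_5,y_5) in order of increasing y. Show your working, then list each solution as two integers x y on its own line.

16855 1484
568182049 50025640
19153416854935 1686364322916
645661681611676801 56847341275472720
21765255267976208106775 1916323872709821068284

[11; 2,1,3,1,6,1,3,1,2,22] for √129; ℓ=10 ⇒ convergent index 9
a_0=11:  p_0=11·1+0=11,  q_0=11·0+1=1
…
a_2=1:  p_2=1·23+11=34,  q_2=1·2+1=3
…
a_5=6:  p_5=6·159+125=1079,  q_5=6·14+11=95
a_6=1:  p_6=1·1079+159=1238,  q_6=1·95+14=109
…
a_8=1:  p_8=1·4793+1238=6031,  q_8=1·422+109=531
a_9=2:  p_9=2·6031+4793=16855,  q_9=2·531+422=1484
(x₁, y₁) = (16855, 1484);  16855² − 129·1484² = 1 ✓
k=2:  x_2 = 16855·16855+129·1484·1484 = 568182049,  y_2 = 16855·1484+1484·16855 = 50025640
k=3:  x_3 = 16855·568182049+129·1484·50025640 = 19153416854935,  y_3 = 16855·50025640+1484·568182049 = 1686364322916
k=4:  x_4 = 16855·19153416854935+129·1484·1686364322916 = 645661681611676801,  y_4 = 16855·1686364322916+1484·19153416854935 = 56847341275472720
k=5:  x_5 = 16855·645661681611676801+129·1484·56847341275472720 = 21765255267976208106775,  y_5 = 16855·56847341275472720+1484·645661681611676801 = 1916323872709821068284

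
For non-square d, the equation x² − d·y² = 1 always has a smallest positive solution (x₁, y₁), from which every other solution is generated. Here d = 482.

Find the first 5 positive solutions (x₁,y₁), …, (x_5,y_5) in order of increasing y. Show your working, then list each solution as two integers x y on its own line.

483 22
466577 21252
450712899 20529410
435388193857 19831388808
420584544552963 19157101059118

[21; 1,20,1,42] for √482; ℓ=4 ⇒ convergent index 3
k=0  a_k=21  p_k/q_k = 21/1
k=1  a_k=1  p_k/q_k = 22/1
k=2  a_k=20  p_k/q_k = 461/21
k=3  a_k=1  p_k/q_k = 483/22
fundamental: x₁=483, y₁=22  (since 233289 − 482·484 = 1)
k=2:  x_2 = 483·483+482·22·22 = 466577,  y_2 = 483·22+22·483 = 21252
k=3:  x_3 = 483·466577+482·22·21252 = 450712899,  y_3 = 483·21252+22·466577 = 20529410
k=4:  x_4 = 483·450712899+482·22·20529410 = 435388193857,  y_4 = 483·20529410+22·450712899 = 19831388808
k=5:  x_5 = 483·435388193857+482·22·19831388808 = 420584544552963,  y_5 = 483·19831388808+22·435388193857 = 19157101059118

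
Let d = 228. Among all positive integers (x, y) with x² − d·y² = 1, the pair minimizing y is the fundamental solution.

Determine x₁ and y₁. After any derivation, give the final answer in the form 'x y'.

151 10

[15; 10,30] for √228; ℓ=2 ⇒ convergent index 1
a_0=15:  p_0=15·1+0=15,  q_0=15·0+1=1
a_1=10:  p_1=10·15+1=151,  q_1=10·1+0=10
→ (151, 10).  Check: 151²=22801, 228·10²=22800, difference 1.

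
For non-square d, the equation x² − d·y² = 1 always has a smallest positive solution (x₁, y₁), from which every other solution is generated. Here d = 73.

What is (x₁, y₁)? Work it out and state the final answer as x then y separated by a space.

√73 → a₀=8, period (1,1,5,5,1,1,16); ℓ=7 odd so k=13
a_0=8:  p_0=8·1+0=8,  q_0=8·0+1=1
a_1=1:  p_1=1·8+1=9,  q_1=1·1+0=1
…
a_6=1:  p_6=1·581+487=1068,  q_6=1·68+57=125
…
a_8=1:  p_8=1·17669+1068=18737,  q_8=1·2068+125=2193
a_9=1:  p_9=1·18737+17669=36406,  q_9=1·2193+2068=4261
…
a_12=1:  p_12=1·1040241+200767=1241008,  q_12=1·121751+23498=145249
a_13=1:  p_13=1·1241008+1040241=2281249,  q_13=1·145249+121751=267000
→ (2281249, 267000).  Check: 2281249²=5204097000001, 73·267000²=5204097000000, difference 1.

2281249 267000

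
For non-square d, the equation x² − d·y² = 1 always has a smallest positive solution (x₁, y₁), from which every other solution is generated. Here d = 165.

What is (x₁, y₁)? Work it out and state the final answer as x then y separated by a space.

√165 = [12; 1,5,2,5,1,24, …], period ℓ=6 (even) → k=5
step 0: (12, 1)  from 12·(1,0) + (0,1)
…
step 2: (77, 6)  from 5·(13,1) + (12,1)
…
step 4: (912, 71)  from 5·(167,13) + (77,6)
step 5: (1079, 84)  from 1·(912,71) + (167,13)
→ (1079, 84).  Check: 1079²=1164241, 165·84²=1164240, difference 1.

1079 84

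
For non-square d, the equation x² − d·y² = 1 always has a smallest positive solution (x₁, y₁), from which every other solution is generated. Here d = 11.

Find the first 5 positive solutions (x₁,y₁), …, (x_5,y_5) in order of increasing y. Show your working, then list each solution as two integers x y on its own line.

10 3
199 60
3970 1197
79201 23880
1580050 476403

[3; 3,6] for √11; ℓ=2 ⇒ convergent index 1
a_0=3:  p_0=3·1+0=3,  q_0=3·0+1=1
a_1=3:  p_1=3·3+1=10,  q_1=3·1+0=3
→ (10, 3).  Check: 10²=100, 11·3²=99, difference 1.
(x_2, y_2) = (10·10 + 11·3·3, 10·3 + 3·10) = (199, 60)
(x_3, y_3) = (10·199 + 11·3·60, 10·60 + 3·199) = (3970, 1197)
(x_4, y_4) = (10·3970 + 11·3·1197, 10·1197 + 3·3970) = (79201, 23880)
(x_5, y_5) = (10·79201 + 11·3·23880, 10·23880 + 3·79201) = (1580050, 476403)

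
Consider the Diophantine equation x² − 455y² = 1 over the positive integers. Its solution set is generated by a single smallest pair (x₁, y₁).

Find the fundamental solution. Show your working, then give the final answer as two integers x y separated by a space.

√455 = [21; 3,42, …], period ℓ=2 (even) → k=1
step 0: (21, 1)  from 21·(1,0) + (0,1)
step 1: (64, 3)  from 3·(21,1) + (1,0)
(x₁, y₁) = (64, 3);  64² − 455·3² = 1 ✓

64 3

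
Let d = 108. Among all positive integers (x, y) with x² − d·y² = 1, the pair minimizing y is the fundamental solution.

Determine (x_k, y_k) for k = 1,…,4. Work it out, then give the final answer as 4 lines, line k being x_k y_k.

1351 130
3650401 351260
9863382151 949104390
26650854921601 2564479710520

√108 → a₀=10, period (2,1,1,4,1,1,2,20); ℓ=8 even so k=7
i=0: a=10 ⇒ p=10, q=1
i=1: a=2 ⇒ p=21, q=2
i=2: a=1 ⇒ p=31, q=3
…
i=5: a=1 ⇒ p=291, q=28
i=6: a=1 ⇒ p=530, q=51
i=7: a=2 ⇒ p=1351, q=130
(x₁, y₁) = (1351, 130);  1351² − 108·130² = 1 ✓
(1351+130√108)^2 = 3650401 + 351260√108
(1351+130√108)^3 = 9863382151 + 949104390√108
(1351+130√108)^4 = 26650854921601 + 2564479710520√108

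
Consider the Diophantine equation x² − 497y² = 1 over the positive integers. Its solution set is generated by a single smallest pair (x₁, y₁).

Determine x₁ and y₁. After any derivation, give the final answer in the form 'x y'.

[22; 3,2,2,5,6,5,2,2,3,44] for √497; ℓ=10 ⇒ convergent index 9
a_0=22:  p_0=22·1+0=22,  q_0=22·0+1=1
a_1=3:  p_1=3·22+1=67,  q_1=3·1+0=3
…
a_4=5:  p_4=5·379+156=2051,  q_4=5·17+7=92
a_5=6:  p_5=6·2051+379=12685,  q_5=6·92+17=569
a_6=5:  p_6=5·12685+2051=65476,  q_6=5·569+92=2937
a_7=2:  p_7=2·65476+12685=143637,  q_7=2·2937+569=6443
a_8=2:  p_8=2·143637+65476=352750,  q_8=2·6443+2937=15823
a_9=3:  p_9=3·352750+143637=1201887,  q_9=3·15823+6443=53912
→ (1201887, 53912).  Check: 1201887²=1444532360769, 497·53912²=1444532360768, difference 1.

1201887 53912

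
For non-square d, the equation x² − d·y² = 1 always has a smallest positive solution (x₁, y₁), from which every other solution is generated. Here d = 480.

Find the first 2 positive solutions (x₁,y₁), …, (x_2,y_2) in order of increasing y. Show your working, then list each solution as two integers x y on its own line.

[21; 1,9,1,42] for √480; ℓ=4 ⇒ convergent index 3
a_0=21:  p_0=21·1+0=21,  q_0=21·0+1=1
a_1=1:  p_1=1·21+1=22,  q_1=1·1+0=1
a_2=9:  p_2=9·22+21=219,  q_2=9·1+1=10
a_3=1:  p_3=1·219+22=241,  q_3=1·10+1=11
→ (241, 11).  Check: 241²=58081, 480·11²=58080, difference 1.
(x_2, y_2) = (241·241 + 480·11·11, 241·11 + 11·241) = (116161, 5302)

241 11
116161 5302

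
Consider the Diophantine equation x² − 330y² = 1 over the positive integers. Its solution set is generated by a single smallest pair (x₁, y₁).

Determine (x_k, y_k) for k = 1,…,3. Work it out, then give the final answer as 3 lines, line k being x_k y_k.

d=330: √d = [18; 6,36] (ℓ=2, even), read p_1/q_1
k=0  a_k=18  p_k/q_k = 18/1
k=1  a_k=6  p_k/q_k = 109/6
→ (109, 6).  Check: 109²=11881, 330·6²=11880, difference 1.
n=2: (109,6)∘(109,6) = (109·109+330·6·6, 109·6+6·109) = (23761,1308)
n=3: (23761,1308)∘(109,6) = (109·23761+330·6·1308, 109·1308+6·23761) = (5179789,285138)

109 6
23761 1308
5179789 285138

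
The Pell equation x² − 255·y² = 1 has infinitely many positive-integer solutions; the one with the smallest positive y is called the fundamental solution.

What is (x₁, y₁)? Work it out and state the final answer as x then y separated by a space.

√255 = [15; 1,30, …], period ℓ=2 (even) → k=1
a_0=15:  p_0=15·1+0=15,  q_0=15·0+1=1
a_1=1:  p_1=1·15+1=16,  q_1=1·1+0=1
fundamental: x₁=16, y₁=1  (since 256 − 255·1 = 1)

16 1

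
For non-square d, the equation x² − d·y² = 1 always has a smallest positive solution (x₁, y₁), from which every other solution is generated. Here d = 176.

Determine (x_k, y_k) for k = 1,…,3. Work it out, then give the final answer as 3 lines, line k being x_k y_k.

√176 = [13; 3,1,3,26, …], period ℓ=4 (even) → k=3
k=0  a_k=13  p_k/q_k = 13/1
k=1  a_k=3  p_k/q_k = 40/3
k=2  a_k=1  p_k/q_k = 53/4
k=3  a_k=3  p_k/q_k = 199/15
→ (199, 15).  Check: 199²=39601, 176·15²=39600, difference 1.
n=2: (199,15)∘(199,15) = (199·199+176·15·15, 199·15+15·199) = (79201,5970)
n=3: (79201,5970)∘(199,15) = (199·79201+176·15·5970, 199·5970+15·79201) = (31521799,2376045)

199 15
79201 5970
31521799 2376045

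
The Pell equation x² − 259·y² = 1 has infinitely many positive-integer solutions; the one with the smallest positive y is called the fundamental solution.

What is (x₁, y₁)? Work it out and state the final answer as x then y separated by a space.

√259 → a₀=16, period (10,1,2,3,4,3,2,1,10,32); ℓ=10 even so k=9
a_0=16:  p_0=16·1+0=16,  q_0=16·0+1=1
a_1=10:  p_1=10·16+1=161,  q_1=10·1+0=10
a_2=1:  p_2=1·161+16=177,  q_2=1·10+1=11
a_3=2:  p_3=2·177+161=515,  q_3=2·11+10=32
a_4=3:  p_4=3·515+177=1722,  q_4=3·32+11=107
…
a_6=3:  p_6=3·7403+1722=23931,  q_6=3·460+107=1487
a_7=2:  p_7=2·23931+7403=55265,  q_7=2·1487+460=3434
a_8=1:  p_8=1·55265+23931=79196,  q_8=1·3434+1487=4921
a_9=10:  p_9=10·79196+55265=847225,  q_9=10·4921+3434=52644
fundamental: x₁=847225, y₁=52644  (since 717790200625 − 259·2771390736 = 1)

847225 52644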